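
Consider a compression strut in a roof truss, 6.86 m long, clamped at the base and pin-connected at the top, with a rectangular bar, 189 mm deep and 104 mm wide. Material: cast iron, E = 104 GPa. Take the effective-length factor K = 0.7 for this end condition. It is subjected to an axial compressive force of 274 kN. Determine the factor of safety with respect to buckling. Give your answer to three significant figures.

n ≈ 2.88

Buckling occurs about the weak axis: I_min = h·b³/12 with b = 104 mm (the shorter side).
I_min = 189×104³/12 = 1.772×10^7 mm⁴
I = 1.772×10^7 mm⁴ = 1.772×10^-5 m⁴
Effective length L_e = K·L = 0.7 × 6.86 = 4.802 m
P_cr = π²EI / L_e² = π² × 104×10⁹ × 1.772×10^-5 / 4.802² = 7.886×10^5 N
Factor of safety n = P_cr / P = 788.62 / 274 = 2.88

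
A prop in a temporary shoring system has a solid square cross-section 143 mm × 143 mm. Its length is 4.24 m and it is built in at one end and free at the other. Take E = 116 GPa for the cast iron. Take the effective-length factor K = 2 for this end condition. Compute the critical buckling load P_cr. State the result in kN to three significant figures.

I = a⁴/12 = 143⁴/12 = 3.485×10^7 mm⁴
I = 3.485×10^7 mm⁴ = 3.485×10^-5 m⁴
Effective length L_e = K·L = 2 × 4.24 = 8.480 m
P_cr = π²EI / L_e² = π² × 116×10⁹ × 3.485×10^-5 / 8.480² = 5.548×10^5 N

P_cr ≈ 555 kN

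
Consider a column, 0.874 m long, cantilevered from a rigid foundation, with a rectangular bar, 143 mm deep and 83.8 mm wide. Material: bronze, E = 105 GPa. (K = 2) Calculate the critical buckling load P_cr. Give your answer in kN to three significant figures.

P_cr ≈ 2380 kN

Buckling occurs about the weak axis: I_min = h·b³/12 with b = 83.8 mm (the shorter side).
I_min = 143×83.8³/12 = 7.013×10^6 mm⁴
I = 7.013×10^6 mm⁴ = 7.013×10^-6 m⁴
Effective length L_e = K·L = 2 × 0.874 = 1.748 m
P_cr = π²EI / L_e² = π² × 105×10⁹ × 7.013×10^-6 / 1.748² = 2.378×10^6 N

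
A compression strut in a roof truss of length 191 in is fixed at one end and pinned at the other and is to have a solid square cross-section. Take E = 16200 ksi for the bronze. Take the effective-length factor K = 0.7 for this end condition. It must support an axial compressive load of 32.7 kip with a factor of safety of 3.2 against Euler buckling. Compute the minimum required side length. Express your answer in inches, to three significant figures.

Required P_cr = n·P = 3.2 × 32.7 = 104.6 kip
L_e = K·L = 0.7 × 191 = 133.7 in
Required I = P_cr·L_e²/(π²E) = 1.046×10^5 × 133.7² / (π² × 1.62×10^7) = 11.70 in⁴
Solid square: I = a⁴/12  ⇒  a = (12I)^(1/4) = (12×11.70)^(1/4) = 3.44 in

a ≈ 3.44 in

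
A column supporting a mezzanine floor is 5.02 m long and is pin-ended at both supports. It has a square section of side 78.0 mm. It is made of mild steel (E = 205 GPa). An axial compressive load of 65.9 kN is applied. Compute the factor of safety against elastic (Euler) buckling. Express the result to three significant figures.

n ≈ 3.76

I = a⁴/12 = 78.0⁴/12 = 3.085×10^6 mm⁴
I = 3.085×10^6 mm⁴ = 3.085×10^-6 m⁴
Effective length L_e = K·L = 1 × 5.02 = 5.020 m
P_cr = π²EI / L_e² = π² × 205×10⁹ × 3.085×10^-6 / 5.020² = 2.477×10^5 N
Factor of safety n = P_cr / P = 247.65 / 65.9 = 3.76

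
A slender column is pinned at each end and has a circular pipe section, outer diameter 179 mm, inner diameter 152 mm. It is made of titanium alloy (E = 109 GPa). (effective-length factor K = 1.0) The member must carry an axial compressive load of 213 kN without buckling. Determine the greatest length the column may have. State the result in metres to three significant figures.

d_o = 179 mm, d_i = 152 mm
I = π(d_o⁴ − d_i⁴)/64 = π(179⁴ − 152.0⁴)/64 = 2.419×10^7 mm⁴
I = 2.419×10^-5 m⁴
At the buckling limit P_cr = P = 2.130×10^5 N
From P_cr = π²EI/(K·L)²:  L = (1/K)·√(π²EI/P_cr) = (1/1)·√(π²×1.09×10^11×2.419×10^-5/2.130×10^5)
L = 11.1 m

L_max ≈ 11.1 m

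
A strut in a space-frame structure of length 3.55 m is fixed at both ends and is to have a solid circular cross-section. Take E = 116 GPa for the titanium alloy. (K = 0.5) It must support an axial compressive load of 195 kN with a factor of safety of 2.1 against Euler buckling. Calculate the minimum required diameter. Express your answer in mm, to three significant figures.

Required P_cr = n·P = 2.1 × 195 = 409.5 kN
L_e = K·L = 0.5 × 3.55 = 1.775 m
Required I = P_cr·L_e²/(π²E) = 4.095×10^5 × 1.775² / (π² × 1.16×10^11) = 1.127×10^-6 m⁴
I_req = 1.127×10^6 mm⁴
Solid circle: I = πd⁴/64  ⇒  d = (64I/π)^(1/4) = (64×1.127×10^6/π)^(1/4) = 69.2 mm

d ≈ 69.2 mm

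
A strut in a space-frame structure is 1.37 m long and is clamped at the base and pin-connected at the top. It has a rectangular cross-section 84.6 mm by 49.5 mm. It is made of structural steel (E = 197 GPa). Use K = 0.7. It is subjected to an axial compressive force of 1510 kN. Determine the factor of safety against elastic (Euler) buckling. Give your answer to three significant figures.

n ≈ 1.20

Buckling occurs about the weak axis: I_min = h·b³/12 with b = 49.5 mm (the shorter side).
I_min = 84.6×49.5³/12 = 8.551×10^5 mm⁴
I = 8.551×10^5 mm⁴ = 8.551×10^-7 m⁴
Effective length L_e = K·L = 0.7 × 1.37 = 0.9590 m
P_cr = π²EI / L_e² = π² × 197×10⁹ × 8.551×10^-7 / 0.9590² = 1.808×10^6 N
Factor of safety n = P_cr / P = 1807.7 / 1510 = 1.20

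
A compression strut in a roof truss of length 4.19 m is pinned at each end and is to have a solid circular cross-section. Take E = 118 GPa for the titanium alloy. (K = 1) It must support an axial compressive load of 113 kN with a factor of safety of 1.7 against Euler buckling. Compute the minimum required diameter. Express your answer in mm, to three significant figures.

Required P_cr = n·P = 1.7 × 113 = 192.1 kN
L_e = K·L = 1 × 4.19 = 4.190 m
Required I = P_cr·L_e²/(π²E) = 1.921×10^5 × 4.190² / (π² × 1.18×10^11) = 2.896×10^-6 m⁴
I_req = 2.896×10^6 mm⁴
Solid circle: I = πd⁴/64  ⇒  d = (64I/π)^(1/4) = (64×2.896×10^6/π)^(1/4) = 87.6 mm

d ≈ 87.6 mm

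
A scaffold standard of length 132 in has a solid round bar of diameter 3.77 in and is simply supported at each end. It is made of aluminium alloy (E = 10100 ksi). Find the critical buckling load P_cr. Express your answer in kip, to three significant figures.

I = πd⁴/64 = π×3.77⁴/64 = 9.916 in⁴
Effective length L_e = K·L = 1 × 132 = 132.0 in
P_cr = π²EI / L_e² = π² × 10100×10³ × 9.916 / 132.0² = 5.673×10^4 lb

P_cr ≈ 56.7 kip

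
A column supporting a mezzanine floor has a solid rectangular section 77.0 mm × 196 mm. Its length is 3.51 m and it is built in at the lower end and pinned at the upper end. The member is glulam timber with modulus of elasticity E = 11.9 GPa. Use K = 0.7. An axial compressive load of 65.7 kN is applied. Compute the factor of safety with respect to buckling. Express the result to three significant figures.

Buckling occurs about the weak axis: I_min = h·b³/12 with b = 77.0 mm (the shorter side).
I_min = 196×77.0³/12 = 7.457×10^6 mm⁴
I = 7.457×10^6 mm⁴ = 7.457×10^-6 m⁴
Effective length L_e = K·L = 0.7 × 3.51 = 2.457 m
P_cr = π²EI / L_e² = π² × 11.9×10⁹ × 7.457×10^-6 / 2.457² = 1.451×10^5 N
Factor of safety n = P_cr / P = 145.07 / 65.7 = 2.21

n ≈ 2.21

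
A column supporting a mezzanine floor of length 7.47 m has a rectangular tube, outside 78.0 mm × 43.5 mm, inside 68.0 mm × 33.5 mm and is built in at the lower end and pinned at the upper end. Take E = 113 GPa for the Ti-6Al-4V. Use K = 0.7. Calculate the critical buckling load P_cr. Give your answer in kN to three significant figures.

Weak-axis I_min = (h_o·b_o³ − h_i·b_i³)/12 with b_o = 43.5, b_i = 33.50 mm (shorter outer/inner sides).
I_min = (78.0×43.5³ − 68.00×33.50³)/12 = 3.220×10^5 mm⁴
I = 3.220×10^5 mm⁴ = 3.220×10^-7 m⁴
Effective length L_e = K·L = 0.7 × 7.47 = 5.229 m
P_cr = π²EI / L_e² = π² × 113×10⁹ × 3.220×10^-7 / 5.229² = 1.313×10^4 N

P_cr ≈ 13.1 kN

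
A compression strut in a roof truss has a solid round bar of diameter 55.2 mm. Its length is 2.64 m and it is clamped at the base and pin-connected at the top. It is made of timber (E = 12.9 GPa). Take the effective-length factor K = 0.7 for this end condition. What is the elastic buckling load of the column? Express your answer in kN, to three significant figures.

I = πd⁴/64 = π×55.2⁴/64 = 4.557×10^5 mm⁴
I = 4.557×10^5 mm⁴ = 4.557×10^-7 m⁴
Effective length L_e = K·L = 0.7 × 2.64 = 1.848 m
P_cr = π²EI / L_e² = π² × 12.9×10⁹ × 4.557×10^-7 / 1.848² = 1.699×10^4 N

P_cr ≈ 17.0 kN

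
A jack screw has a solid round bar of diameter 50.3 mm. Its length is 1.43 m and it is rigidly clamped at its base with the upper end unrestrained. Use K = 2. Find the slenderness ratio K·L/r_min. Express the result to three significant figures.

λ ≈ 227

I = πd⁴/64 = π×50.3⁴/64 = 3.142×10^5 mm⁴
A = 1.987×10^3 mm²;  r_min = √(I/A) = √(3.142×10^5/1.987×10^3) = 12.58 mm
L_e = K·L = 2 × 1.43 m = 2.860 m = 2860.0 mm
λ = L_e / r_min = 2860.0 / 12.58 = 227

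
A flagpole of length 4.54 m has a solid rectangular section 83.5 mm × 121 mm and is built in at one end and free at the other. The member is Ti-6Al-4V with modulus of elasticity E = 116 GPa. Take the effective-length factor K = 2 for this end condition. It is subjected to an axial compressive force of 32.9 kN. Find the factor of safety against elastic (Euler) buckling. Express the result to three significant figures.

n ≈ 2.48

Buckling occurs about the weak axis: I_min = h·b³/12 with b = 83.5 mm (the shorter side).
I_min = 121×83.5³/12 = 5.870×10^6 mm⁴
I = 5.870×10^6 mm⁴ = 5.870×10^-6 m⁴
Effective length L_e = K·L = 2 × 4.54 = 9.080 m
P_cr = π²EI / L_e² = π² × 116×10⁹ × 5.870×10^-6 / 9.080² = 8.152×10^4 N
Factor of safety n = P_cr / P = 81.517 / 32.9 = 2.48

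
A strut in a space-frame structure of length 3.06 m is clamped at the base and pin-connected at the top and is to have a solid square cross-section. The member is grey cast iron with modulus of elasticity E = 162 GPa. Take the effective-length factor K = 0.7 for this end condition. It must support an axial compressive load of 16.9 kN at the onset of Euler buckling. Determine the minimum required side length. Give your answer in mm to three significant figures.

L_e = K·L = 0.7 × 3.06 = 2.142 m
Required I = P_cr·L_e²/(π²E) = 1.690×10^4 × 2.142² / (π² × 1.62×10^11) = 4.850×10^-8 m⁴
I_req = 4.850×10^4 mm⁴
Solid square: I = a⁴/12  ⇒  a = (12I)^(1/4) = (12×4.850×10^4)^(1/4) = 27.6 mm

a ≈ 27.6 mm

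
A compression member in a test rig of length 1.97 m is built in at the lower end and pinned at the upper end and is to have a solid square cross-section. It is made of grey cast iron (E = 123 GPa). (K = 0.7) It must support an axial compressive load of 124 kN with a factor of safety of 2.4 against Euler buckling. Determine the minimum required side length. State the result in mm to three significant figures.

a ≈ 48.6 mm

Required P_cr = n·P = 2.4 × 124 = 297.6 kN
L_e = K·L = 0.7 × 1.97 = 1.379 m
Required I = P_cr·L_e²/(π²E) = 2.976×10^5 × 1.379² / (π² × 1.23×10^11) = 4.662×10^-7 m⁴
I_req = 4.662×10^5 mm⁴
Solid square: I = a⁴/12  ⇒  a = (12I)^(1/4) = (12×4.662×10^5)^(1/4) = 48.6 mm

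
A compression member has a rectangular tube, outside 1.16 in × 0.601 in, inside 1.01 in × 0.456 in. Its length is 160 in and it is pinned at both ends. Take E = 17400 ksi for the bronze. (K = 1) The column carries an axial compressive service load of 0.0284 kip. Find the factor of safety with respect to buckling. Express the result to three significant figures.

Weak-axis I_min = (h_o·b_o³ − h_i·b_i³)/12 with b_o = 0.601, b_i = 0.4560 in (shorter outer/inner sides).
I_min = (1.16×0.601³ − 1.010×0.4560³)/12 = 1.300×10^-2 in⁴
Effective length L_e = K·L = 1 × 160 = 160.0 in
P_cr = π²EI / L_e² = π² × 17400×10³ × 1.300×10^-2 / 160.0² = 87.23 lb
Factor of safety n = P_cr / P = 0.087234 / 0.0284 = 3.07

n ≈ 3.07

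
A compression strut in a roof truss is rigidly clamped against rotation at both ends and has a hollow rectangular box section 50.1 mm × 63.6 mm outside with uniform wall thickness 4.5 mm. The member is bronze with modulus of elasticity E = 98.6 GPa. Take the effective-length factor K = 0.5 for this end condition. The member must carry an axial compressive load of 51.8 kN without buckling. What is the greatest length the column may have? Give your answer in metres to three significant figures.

Inner dimensions: h_i = 63.6 − 2×4.5 = 54.60 mm, b_i = 50.1 − 2×4.5 = 41.10 mm
Weak-axis I_min = (h_o·b_o³ − h_i·b_i³)/12 with b_o = 50.1, b_i = 41.10 mm (shorter outer/inner sides).
I_min = (63.6×50.1³ − 54.60×41.10³)/12 = 3.506×10^5 mm⁴
I = 3.506×10^-7 m⁴
At the buckling limit P_cr = P = 5.180×10^4 N
From P_cr = π²EI/(K·L)²:  L = (1/K)·√(π²EI/P_cr) = (1/0.5)·√(π²×9.86×10^10×3.506×10^-7/5.180×10^4)
L = 5.13 m

L_max ≈ 5.13 m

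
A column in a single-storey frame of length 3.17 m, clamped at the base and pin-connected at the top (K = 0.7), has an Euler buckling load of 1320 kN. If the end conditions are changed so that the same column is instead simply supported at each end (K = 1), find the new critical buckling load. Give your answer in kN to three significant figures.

P_cr ≈ 647 kN

P_cr ∝ 1/K², so P_cr,new = P_cr,old × (K_old/K_new)² = 1320 × (0.7/1)²
= 1320 × 0.4900 = 647 kN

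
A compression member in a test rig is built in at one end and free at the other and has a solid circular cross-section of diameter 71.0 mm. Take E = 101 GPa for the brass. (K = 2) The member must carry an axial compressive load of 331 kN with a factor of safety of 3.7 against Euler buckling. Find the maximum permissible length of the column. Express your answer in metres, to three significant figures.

I = πd⁴/64 = π×71.0⁴/64 = 1.247×10^6 mm⁴
I = 1.247×10^-6 m⁴
Required critical load P_cr = n·P = 3.7 × 331 = 1225 kN = 1.225×10^6 N
From P_cr = π²EI/(K·L)²:  L = (1/K)·√(π²EI/P_cr) = (1/2)·√(π²×1.01×10^11×1.247×10^-6/1.225×10^6)
L = 0.504 m

L_max ≈ 0.504 m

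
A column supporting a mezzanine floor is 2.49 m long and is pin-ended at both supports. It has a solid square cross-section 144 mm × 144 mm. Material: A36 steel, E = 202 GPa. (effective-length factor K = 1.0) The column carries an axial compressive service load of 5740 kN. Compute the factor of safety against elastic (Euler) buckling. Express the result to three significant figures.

n ≈ 2.01

I = a⁴/12 = 144⁴/12 = 3.583×10^7 mm⁴
I = 3.583×10^7 mm⁴ = 3.583×10^-5 m⁴
Effective length L_e = K·L = 1 × 2.49 = 2.490 m
P_cr = π²EI / L_e² = π² × 202×10⁹ × 3.583×10^-5 / 2.490² = 1.152×10^7 N
Factor of safety n = P_cr / P = 11522 / 5740 = 2.01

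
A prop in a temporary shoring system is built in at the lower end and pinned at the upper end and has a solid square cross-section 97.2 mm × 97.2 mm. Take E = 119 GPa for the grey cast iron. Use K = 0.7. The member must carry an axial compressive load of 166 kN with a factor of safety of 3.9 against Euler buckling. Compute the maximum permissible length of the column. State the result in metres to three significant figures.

L_max ≈ 5.25 m

I = a⁴/12 = 97.2⁴/12 = 7.438×10^6 mm⁴
I = 7.438×10^-6 m⁴
Required critical load P_cr = n·P = 3.9 × 166 = 647.4 kN = 6.474×10^5 N
From P_cr = π²EI/(K·L)²:  L = (1/K)·√(π²EI/P_cr) = (1/0.7)·√(π²×1.19×10^11×7.438×10^-6/6.474×10^5)
L = 5.25 m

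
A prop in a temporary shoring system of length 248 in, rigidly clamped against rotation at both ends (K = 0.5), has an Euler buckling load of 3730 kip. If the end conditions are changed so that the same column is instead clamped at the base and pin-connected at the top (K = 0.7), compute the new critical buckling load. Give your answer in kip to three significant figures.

P_cr ∝ 1/K², so P_cr,new = P_cr,old × (K_old/K_new)² = 3730 × (0.5/0.7)²
= 3730 × 0.5102 = 1900 kip

P_cr ≈ 1900 kip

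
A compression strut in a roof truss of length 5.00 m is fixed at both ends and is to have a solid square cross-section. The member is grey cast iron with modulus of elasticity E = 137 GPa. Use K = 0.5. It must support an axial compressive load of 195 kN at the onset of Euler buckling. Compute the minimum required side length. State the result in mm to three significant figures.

a ≈ 57.3 mm

L_e = K·L = 0.5 × 5.00 = 2.500 m
Required I = P_cr·L_e²/(π²E) = 1.950×10^5 × 2.500² / (π² × 1.37×10^11) = 9.014×10^-7 m⁴
I_req = 9.014×10^5 mm⁴
Solid square: I = a⁴/12  ⇒  a = (12I)^(1/4) = (12×9.014×10^5)^(1/4) = 57.3 mm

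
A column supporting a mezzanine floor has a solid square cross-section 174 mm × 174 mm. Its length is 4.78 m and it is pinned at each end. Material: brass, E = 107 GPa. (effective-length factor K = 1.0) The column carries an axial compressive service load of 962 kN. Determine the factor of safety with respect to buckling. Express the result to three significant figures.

I = a⁴/12 = 174⁴/12 = 7.639×10^7 mm⁴
I = 7.639×10^7 mm⁴ = 7.639×10^-5 m⁴
Effective length L_e = K·L = 1 × 4.78 = 4.780 m
P_cr = π²EI / L_e² = π² × 107×10⁹ × 7.639×10^-5 / 4.780² = 3.531×10^6 N
Factor of safety n = P_cr / P = 3530.6 / 962 = 3.67

n ≈ 3.67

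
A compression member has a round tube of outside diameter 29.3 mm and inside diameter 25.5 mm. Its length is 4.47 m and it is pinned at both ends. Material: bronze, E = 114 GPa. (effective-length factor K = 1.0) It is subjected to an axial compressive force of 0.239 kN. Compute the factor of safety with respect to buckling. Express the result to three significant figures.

n ≈ 3.63

d_o = 29.3 mm, d_i = 25.5 mm
I = π(d_o⁴ − d_i⁴)/64 = π(29.3⁴ − 25.50⁴)/64 = 1.542×10^4 mm⁴
I = 1.542×10^4 mm⁴ = 1.542×10^-8 m⁴
Effective length L_e = K·L = 1 × 4.47 = 4.470 m
P_cr = π²EI / L_e² = π² × 114×10⁹ × 1.542×10^-8 / 4.470² = 868.4 N
Factor of safety n = P_cr / P = 0.86844 / 0.239 = 3.63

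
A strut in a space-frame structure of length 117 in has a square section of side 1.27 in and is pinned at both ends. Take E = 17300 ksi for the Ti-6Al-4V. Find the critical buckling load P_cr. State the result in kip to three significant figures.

P_cr ≈ 2.70 kip

I = a⁴/12 = 1.27⁴/12 = 0.2168 in⁴
Effective length L_e = K·L = 1 × 117 = 117.0 in
P_cr = π²EI / L_e² = π² × 17300×10³ × 0.2168 / 117.0² = 2.704×10^3 lb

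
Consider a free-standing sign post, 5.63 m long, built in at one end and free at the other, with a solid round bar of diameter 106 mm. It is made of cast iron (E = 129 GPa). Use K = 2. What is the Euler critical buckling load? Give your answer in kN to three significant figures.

I = πd⁴/64 = π×106⁴/64 = 6.197×10^6 mm⁴
I = 6.197×10^6 mm⁴ = 6.197×10^-6 m⁴
Effective length L_e = K·L = 2 × 5.63 = 11.26 m
P_cr = π²EI / L_e² = π² × 129×10⁹ × 6.197×10^-6 / 11.26² = 6.223×10^4 N

P_cr ≈ 62.2 kN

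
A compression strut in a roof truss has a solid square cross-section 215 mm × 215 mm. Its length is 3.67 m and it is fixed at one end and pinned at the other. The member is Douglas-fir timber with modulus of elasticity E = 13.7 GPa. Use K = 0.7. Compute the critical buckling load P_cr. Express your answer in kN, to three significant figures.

P_cr ≈ 3650 kN

I = a⁴/12 = 215⁴/12 = 1.781×10^8 mm⁴
I = 1.781×10^8 mm⁴ = 1.781×10^-4 m⁴
Effective length L_e = K·L = 0.7 × 3.67 = 2.569 m
P_cr = π²EI / L_e² = π² × 13.7×10⁹ × 1.781×10^-4 / 2.569² = 3.648×10^6 N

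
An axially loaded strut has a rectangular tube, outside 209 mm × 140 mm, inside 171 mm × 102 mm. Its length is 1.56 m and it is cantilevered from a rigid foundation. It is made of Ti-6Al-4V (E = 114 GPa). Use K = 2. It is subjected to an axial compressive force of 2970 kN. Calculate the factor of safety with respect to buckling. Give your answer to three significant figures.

Weak-axis I_min = (h_o·b_o³ − h_i·b_i³)/12 with b_o = 140, b_i = 102.0 mm (shorter outer/inner sides).
I_min = (209×140³ − 171.0×102.0³)/12 = 3.267×10^7 mm⁴
I = 3.267×10^7 mm⁴ = 3.267×10^-5 m⁴
Effective length L_e = K·L = 2 × 1.56 = 3.120 m
P_cr = π²EI / L_e² = π² × 114×10⁹ × 3.267×10^-5 / 3.120² = 3.776×10^6 N
Factor of safety n = P_cr / P = 3776.0 / 2970 = 1.27

n ≈ 1.27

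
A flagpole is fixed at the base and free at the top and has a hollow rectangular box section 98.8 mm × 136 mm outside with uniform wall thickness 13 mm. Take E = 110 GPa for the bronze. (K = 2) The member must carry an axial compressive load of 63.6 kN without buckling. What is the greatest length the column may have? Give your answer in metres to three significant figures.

Inner dimensions: h_i = 136 − 2×13 = 110.0 mm, b_i = 98.8 − 2×13 = 72.80 mm
Weak-axis I_min = (h_o·b_o³ − h_i·b_i³)/12 with b_o = 98.8, b_i = 72.80 mm (shorter outer/inner sides).
I_min = (136×98.8³ − 110.0×72.80³)/12 = 7.393×10^6 mm⁴
I = 7.393×10^-6 m⁴
At the buckling limit P_cr = P = 6.360×10^4 N
From P_cr = π²EI/(K·L)²:  L = (1/K)·√(π²EI/P_cr) = (1/2)·√(π²×1.10×10^11×7.393×10^-6/6.360×10^4)
L = 5.62 m

L_max ≈ 5.62 m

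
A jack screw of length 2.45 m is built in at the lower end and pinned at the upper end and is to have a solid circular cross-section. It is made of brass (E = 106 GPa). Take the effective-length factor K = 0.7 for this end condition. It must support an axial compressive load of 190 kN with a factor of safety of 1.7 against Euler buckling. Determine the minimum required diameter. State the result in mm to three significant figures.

d ≈ 65.6 mm

Required P_cr = n·P = 1.7 × 190 = 323.0 kN
L_e = K·L = 0.7 × 2.45 = 1.715 m
Required I = P_cr·L_e²/(π²E) = 3.230×10^5 × 1.715² / (π² × 1.06×10^11) = 9.081×10^-7 m⁴
I_req = 9.081×10^5 mm⁴
Solid circle: I = πd⁴/64  ⇒  d = (64I/π)^(1/4) = (64×9.081×10^5/π)^(1/4) = 65.6 mm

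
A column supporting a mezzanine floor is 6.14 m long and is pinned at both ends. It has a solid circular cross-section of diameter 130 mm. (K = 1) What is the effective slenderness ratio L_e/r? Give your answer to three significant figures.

λ ≈ 189

I = πd⁴/64 = π×130⁴/64 = 1.402×10^7 mm⁴
A = 1.327×10^4 mm²;  r_min = √(I/A) = √(1.402×10^7/1.327×10^4) = 32.50 mm
L_e = K·L = 1 × 6.14 m = 6.140 m = 6140.0 mm
λ = L_e / r_min = 6140.0 / 32.50 = 189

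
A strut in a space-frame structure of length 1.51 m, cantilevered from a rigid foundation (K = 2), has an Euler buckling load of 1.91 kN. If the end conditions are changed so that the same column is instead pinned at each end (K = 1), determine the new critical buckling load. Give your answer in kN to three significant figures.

P_cr ∝ 1/K², so P_cr,new = P_cr,old × (K_old/K_new)² = 1.91 × (2/1)²
= 1.91 × 4.000 = 7.64 kN

P_cr ≈ 7.64 kN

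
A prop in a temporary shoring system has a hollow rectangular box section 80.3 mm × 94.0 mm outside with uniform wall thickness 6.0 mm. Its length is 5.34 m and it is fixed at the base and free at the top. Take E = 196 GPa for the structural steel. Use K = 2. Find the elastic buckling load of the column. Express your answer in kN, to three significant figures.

Inner dimensions: h_i = 94.0 − 2×6.0 = 82.00 mm, b_i = 80.3 − 2×6.0 = 68.30 mm
Weak-axis I_min = (h_o·b_o³ − h_i·b_i³)/12 with b_o = 80.3, b_i = 68.30 mm (shorter outer/inner sides).
I_min = (94.0×80.3³ − 82.00×68.30³)/12 = 1.879×10^6 mm⁴
I = 1.879×10^6 mm⁴ = 1.879×10^-6 m⁴
Effective length L_e = K·L = 2 × 5.34 = 10.68 m
P_cr = π²EI / L_e² = π² × 196×10⁹ × 1.879×10^-6 / 10.68² = 3.186×10^4 N

P_cr ≈ 31.9 kN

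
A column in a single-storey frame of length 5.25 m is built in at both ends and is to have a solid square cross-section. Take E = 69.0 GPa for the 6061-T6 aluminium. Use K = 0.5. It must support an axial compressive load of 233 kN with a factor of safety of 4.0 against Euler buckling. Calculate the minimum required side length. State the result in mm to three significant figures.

a ≈ 103 mm

Required P_cr = n·P = 4.0 × 233 = 932.0 kN
L_e = K·L = 0.5 × 5.25 = 2.625 m
Required I = P_cr·L_e²/(π²E) = 9.320×10^5 × 2.625² / (π² × 6.90×10^10) = 9.430×10^-6 m⁴
I_req = 9.430×10^6 mm⁴
Solid square: I = a⁴/12  ⇒  a = (12I)^(1/4) = (12×9.430×10^6)^(1/4) = 103 mm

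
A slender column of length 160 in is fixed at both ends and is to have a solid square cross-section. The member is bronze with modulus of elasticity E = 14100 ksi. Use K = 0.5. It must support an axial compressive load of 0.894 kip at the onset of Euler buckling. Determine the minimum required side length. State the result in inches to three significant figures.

a ≈ 0.838 in

L_e = K·L = 0.5 × 160 = 80.00 in
Required I = P_cr·L_e²/(π²E) = 894.0 × 80.00² / (π² × 1.41×10^7) = 4.111×10^-2 in⁴
Solid square: I = a⁴/12  ⇒  a = (12I)^(1/4) = (12×4.111×10^-2)^(1/4) = 0.838 in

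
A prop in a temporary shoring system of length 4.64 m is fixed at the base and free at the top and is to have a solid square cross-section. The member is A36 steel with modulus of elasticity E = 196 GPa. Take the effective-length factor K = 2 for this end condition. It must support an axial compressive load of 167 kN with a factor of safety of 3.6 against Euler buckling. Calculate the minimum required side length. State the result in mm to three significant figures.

Required P_cr = n·P = 3.6 × 167 = 601.2 kN
L_e = K·L = 2 × 4.64 = 9.280 m
Required I = P_cr·L_e²/(π²E) = 6.012×10^5 × 9.280² / (π² × 1.96×10^11) = 2.676×10^-5 m⁴
I_req = 2.676×10^7 mm⁴
Solid square: I = a⁴/12  ⇒  a = (12I)^(1/4) = (12×2.676×10^7)^(1/4) = 134 mm

a ≈ 134 mm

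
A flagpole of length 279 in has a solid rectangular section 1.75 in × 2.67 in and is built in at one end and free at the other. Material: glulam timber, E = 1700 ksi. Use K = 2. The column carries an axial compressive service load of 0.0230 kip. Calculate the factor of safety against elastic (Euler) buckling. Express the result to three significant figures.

n ≈ 2.79

Buckling occurs about the weak axis: I_min = h·b³/12 with b = 1.75 in (the shorter side).
I_min = 2.67×1.75³/12 = 1.192 in⁴
Effective length L_e = K·L = 2 × 279 = 558.0 in
P_cr = π²EI / L_e² = π² × 1700×10³ × 1.192 / 558.0² = 64.26 lb
Factor of safety n = P_cr / P = 0.064258 / 0.0230 = 2.79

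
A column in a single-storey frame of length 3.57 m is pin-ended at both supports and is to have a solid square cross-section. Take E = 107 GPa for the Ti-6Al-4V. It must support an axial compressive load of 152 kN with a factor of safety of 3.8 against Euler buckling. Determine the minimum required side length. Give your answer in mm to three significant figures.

Required P_cr = n·P = 3.8 × 152 = 577.6 kN
L_e = K·L = 1 × 3.57 = 3.570 m
Required I = P_cr·L_e²/(π²E) = 5.776×10^5 × 3.570² / (π² × 1.07×10^11) = 6.971×10^-6 m⁴
I_req = 6.971×10^6 mm⁴
Solid square: I = a⁴/12  ⇒  a = (12I)^(1/4) = (12×6.971×10^6)^(1/4) = 95.6 mm

a ≈ 95.6 mm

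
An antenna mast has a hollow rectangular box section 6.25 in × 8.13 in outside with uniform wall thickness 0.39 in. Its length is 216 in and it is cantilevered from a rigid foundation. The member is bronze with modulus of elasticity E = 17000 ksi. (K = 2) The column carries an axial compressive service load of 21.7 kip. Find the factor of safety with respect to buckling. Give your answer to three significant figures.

n ≈ 2.70

Inner dimensions: h_i = 8.13 − 2×0.39 = 7.350 in, b_i = 6.25 − 2×0.39 = 5.470 in
Weak-axis I_min = (h_o·b_o³ − h_i·b_i³)/12 with b_o = 6.25, b_i = 5.470 in (shorter outer/inner sides).
I_min = (8.13×6.25³ − 7.350×5.470³)/12 = 65.16 in⁴
Effective length L_e = K·L = 2 × 216 = 432.0 in
P_cr = π²EI / L_e² = π² × 17000×10³ × 65.16 / 432.0² = 5.858×10^4 lb
Factor of safety n = P_cr / P = 58.581 / 21.7 = 2.70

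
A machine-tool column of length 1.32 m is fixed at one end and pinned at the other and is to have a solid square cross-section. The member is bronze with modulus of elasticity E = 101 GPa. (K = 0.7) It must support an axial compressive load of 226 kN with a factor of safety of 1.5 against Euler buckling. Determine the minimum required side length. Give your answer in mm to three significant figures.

a ≈ 43.2 mm

Required P_cr = n·P = 1.5 × 226 = 339.0 kN
L_e = K·L = 0.7 × 1.32 = 0.9240 m
Required I = P_cr·L_e²/(π²E) = 3.390×10^5 × 0.9240² / (π² × 1.01×10^11) = 2.904×10^-7 m⁴
I_req = 2.904×10^5 mm⁴
Solid square: I = a⁴/12  ⇒  a = (12I)^(1/4) = (12×2.904×10^5)^(1/4) = 43.2 mm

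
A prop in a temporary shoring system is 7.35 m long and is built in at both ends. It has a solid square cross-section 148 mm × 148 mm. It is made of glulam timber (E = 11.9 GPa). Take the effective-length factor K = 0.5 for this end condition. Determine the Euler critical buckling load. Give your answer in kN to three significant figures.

P_cr ≈ 348 kN

I = a⁴/12 = 148⁴/12 = 3.998×10^7 mm⁴
I = 3.998×10^7 mm⁴ = 3.998×10^-5 m⁴
Effective length L_e = K·L = 0.5 × 7.35 = 3.675 m
P_cr = π²EI / L_e² = π² × 11.9×10⁹ × 3.998×10^-5 / 3.675² = 3.477×10^5 N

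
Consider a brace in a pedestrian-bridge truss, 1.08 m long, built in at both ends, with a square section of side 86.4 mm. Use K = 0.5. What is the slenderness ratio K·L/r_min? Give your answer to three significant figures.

λ ≈ 21.7

I = a⁴/12 = 86.4⁴/12 = 4.644×10^6 mm⁴
A = 7.465×10^3 mm²;  r_min = √(I/A) = √(4.644×10^6/7.465×10^3) = 24.94 mm
L_e = K·L = 0.5 × 1.08 m = 0.5400 m = 540.00 mm
λ = L_e / r_min = 540.00 / 24.94 = 21.7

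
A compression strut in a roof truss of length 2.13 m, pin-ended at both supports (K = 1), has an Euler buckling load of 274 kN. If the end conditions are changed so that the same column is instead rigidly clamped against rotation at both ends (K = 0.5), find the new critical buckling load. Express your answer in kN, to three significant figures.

P_cr ≈ 1100 kN

P_cr ∝ 1/K², so P_cr,new = P_cr,old × (K_old/K_new)² = 274 × (1/0.5)²
= 274 × 4.000 = 1100 kN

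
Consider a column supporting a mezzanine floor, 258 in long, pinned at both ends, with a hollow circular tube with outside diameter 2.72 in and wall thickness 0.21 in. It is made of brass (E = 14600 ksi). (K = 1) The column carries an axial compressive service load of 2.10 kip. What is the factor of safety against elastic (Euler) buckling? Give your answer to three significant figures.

Inner diameter d_i = 2.72 − 2×0.21 = 2.300 in
I = π(d_o⁴ − d_i⁴)/64 = π(2.72⁴ − 2.300⁴)/64 = 1.313 in⁴
Effective length L_e = K·L = 1 × 258 = 258.0 in
P_cr = π²EI / L_e² = π² × 14600×10³ × 1.313 / 258.0² = 2.843×10^3 lb
Factor of safety n = P_cr / P = 2.8428 / 2.10 = 1.35

n ≈ 1.35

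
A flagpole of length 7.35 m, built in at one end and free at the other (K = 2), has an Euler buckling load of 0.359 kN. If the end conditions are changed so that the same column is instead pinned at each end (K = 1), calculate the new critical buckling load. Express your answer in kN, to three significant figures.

P_cr ∝ 1/K², so P_cr,new = P_cr,old × (K_old/K_new)² = 0.359 × (2/1)²
= 0.359 × 4.000 = 1.44 kN

P_cr ≈ 1.44 kN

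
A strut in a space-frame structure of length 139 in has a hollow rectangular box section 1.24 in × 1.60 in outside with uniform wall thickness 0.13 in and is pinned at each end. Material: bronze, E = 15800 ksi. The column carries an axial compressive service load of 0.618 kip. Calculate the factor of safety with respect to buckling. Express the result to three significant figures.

n ≈ 1.95

Inner dimensions: h_i = 1.60 − 2×0.13 = 1.340 in, b_i = 1.24 − 2×0.13 = 0.9800 in
Weak-axis I_min = (h_o·b_o³ − h_i·b_i³)/12 with b_o = 1.24, b_i = 0.9800 in (shorter outer/inner sides).
I_min = (1.60×1.24³ − 1.340×0.9800³)/12 = 0.1491 in⁴
Effective length L_e = K·L = 1 × 139 = 139.0 in
P_cr = π²EI / L_e² = π² × 15800×10³ × 0.1491 / 139.0² = 1.204×10^3 lb
Factor of safety n = P_cr / P = 1.2035 / 0.618 = 1.95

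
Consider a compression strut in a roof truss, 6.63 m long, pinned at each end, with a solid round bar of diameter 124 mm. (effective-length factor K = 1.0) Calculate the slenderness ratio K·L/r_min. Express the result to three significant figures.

I = πd⁴/64 = π×124⁴/64 = 1.161×10^7 mm⁴
A = 1.208×10^4 mm²;  r_min = √(I/A) = √(1.161×10^7/1.208×10^4) = 31.00 mm
L_e = K·L = 1 × 6.63 m = 6.630 m = 6630.0 mm
λ = L_e / r_min = 6630.0 / 31.00 = 214

λ ≈ 214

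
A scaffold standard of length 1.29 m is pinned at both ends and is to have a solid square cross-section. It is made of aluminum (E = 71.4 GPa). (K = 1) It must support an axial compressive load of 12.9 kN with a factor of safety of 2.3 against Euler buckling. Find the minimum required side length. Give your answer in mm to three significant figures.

Required P_cr = n·P = 2.3 × 12.9 = 29.67 kN
L_e = K·L = 1 × 1.29 = 1.290 m
Required I = P_cr·L_e²/(π²E) = 2.967×10^4 × 1.290² / (π² × 7.14×10^10) = 7.006×10^-8 m⁴
I_req = 7.006×10^4 mm⁴
Solid square: I = a⁴/12  ⇒  a = (12I)^(1/4) = (12×7.006×10^4)^(1/4) = 30.3 mm

a ≈ 30.3 mm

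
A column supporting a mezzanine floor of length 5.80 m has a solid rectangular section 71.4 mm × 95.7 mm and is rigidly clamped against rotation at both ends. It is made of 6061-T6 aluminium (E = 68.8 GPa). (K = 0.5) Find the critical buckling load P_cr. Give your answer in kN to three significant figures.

P_cr ≈ 234 kN

Buckling occurs about the weak axis: I_min = h·b³/12 with b = 71.4 mm (the shorter side).
I_min = 95.7×71.4³/12 = 2.903×10^6 mm⁴
I = 2.903×10^6 mm⁴ = 2.903×10^-6 m⁴
Effective length L_e = K·L = 0.5 × 5.80 = 2.900 m
P_cr = π²EI / L_e² = π² × 68.8×10⁹ × 2.903×10^-6 / 2.900² = 2.344×10^5 N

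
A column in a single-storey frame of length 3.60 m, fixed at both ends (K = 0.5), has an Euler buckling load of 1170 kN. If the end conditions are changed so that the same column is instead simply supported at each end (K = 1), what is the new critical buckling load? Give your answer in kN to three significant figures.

P_cr ≈ 292 kN

P_cr ∝ 1/K², so P_cr,new = P_cr,old × (K_old/K_new)² = 1170 × (0.5/1)²
= 1170 × 0.2500 = 292 kN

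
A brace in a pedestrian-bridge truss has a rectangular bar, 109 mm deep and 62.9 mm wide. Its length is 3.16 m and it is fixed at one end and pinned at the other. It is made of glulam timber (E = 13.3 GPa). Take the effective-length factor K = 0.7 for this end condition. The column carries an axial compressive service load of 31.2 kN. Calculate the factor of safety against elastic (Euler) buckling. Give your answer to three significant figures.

Buckling occurs about the weak axis: I_min = h·b³/12 with b = 62.9 mm (the shorter side).
I_min = 109×62.9³/12 = 2.260×10^6 mm⁴
I = 2.260×10^6 mm⁴ = 2.260×10^-6 m⁴
Effective length L_e = K·L = 0.7 × 3.16 = 2.212 m
P_cr = π²EI / L_e² = π² × 13.3×10⁹ × 2.260×10^-6 / 2.212² = 6.064×10^4 N
Factor of safety n = P_cr / P = 60.643 / 31.2 = 1.94

n ≈ 1.94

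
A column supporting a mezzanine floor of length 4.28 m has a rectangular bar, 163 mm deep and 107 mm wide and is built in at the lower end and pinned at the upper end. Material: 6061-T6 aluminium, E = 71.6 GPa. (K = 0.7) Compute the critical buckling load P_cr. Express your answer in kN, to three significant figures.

P_cr ≈ 1310 kN

Buckling occurs about the weak axis: I_min = h·b³/12 with b = 107 mm (the shorter side).
I_min = 163×107³/12 = 1.664×10^7 mm⁴
I = 1.664×10^7 mm⁴ = 1.664×10^-5 m⁴
Effective length L_e = K·L = 0.7 × 4.28 = 2.996 m
P_cr = π²EI / L_e² = π² × 71.6×10⁹ × 1.664×10^-5 / 2.996² = 1.310×10^6 N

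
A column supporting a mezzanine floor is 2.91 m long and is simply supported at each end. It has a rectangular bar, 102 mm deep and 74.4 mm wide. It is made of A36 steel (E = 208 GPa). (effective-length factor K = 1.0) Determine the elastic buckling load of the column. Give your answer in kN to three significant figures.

P_cr ≈ 849 kN

Buckling occurs about the weak axis: I_min = h·b³/12 with b = 74.4 mm (the shorter side).
I_min = 102×74.4³/12 = 3.501×10^6 mm⁴
I = 3.501×10^6 mm⁴ = 3.501×10^-6 m⁴
Effective length L_e = K·L = 1 × 2.91 = 2.910 m
P_cr = π²EI / L_e² = π² × 208×10⁹ × 3.501×10^-6 / 2.910² = 8.486×10^5 N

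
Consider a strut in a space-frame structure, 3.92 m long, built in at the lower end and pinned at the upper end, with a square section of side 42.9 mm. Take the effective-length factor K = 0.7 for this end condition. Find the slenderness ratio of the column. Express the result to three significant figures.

I = a⁴/12 = 42.9⁴/12 = 2.823×10^5 mm⁴
A = 1.840×10^3 mm²;  r_min = √(I/A) = √(2.823×10^5/1.840×10^3) = 12.38 mm
L_e = K·L = 0.7 × 3.92 m = 2.744 m = 2744.0 mm
λ = L_e / r_min = 2744.0 / 12.38 = 222

λ ≈ 222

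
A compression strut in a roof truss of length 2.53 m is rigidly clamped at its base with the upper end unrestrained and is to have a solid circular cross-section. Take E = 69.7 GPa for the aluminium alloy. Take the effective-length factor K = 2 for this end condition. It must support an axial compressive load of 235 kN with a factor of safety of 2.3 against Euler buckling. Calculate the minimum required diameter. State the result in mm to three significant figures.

d ≈ 142 mm

Required P_cr = n·P = 2.3 × 235 = 540.5 kN
L_e = K·L = 2 × 2.53 = 5.060 m
Required I = P_cr·L_e²/(π²E) = 5.405×10^5 × 5.060² / (π² × 6.97×10^10) = 2.012×10^-5 m⁴
I_req = 2.012×10^7 mm⁴
Solid circle: I = πd⁴/64  ⇒  d = (64I/π)^(1/4) = (64×2.012×10^7/π)^(1/4) = 142 mm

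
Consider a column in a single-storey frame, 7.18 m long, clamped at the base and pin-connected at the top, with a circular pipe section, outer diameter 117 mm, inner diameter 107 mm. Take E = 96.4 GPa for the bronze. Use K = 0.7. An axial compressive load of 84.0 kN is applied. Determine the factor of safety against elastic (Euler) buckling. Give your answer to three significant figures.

n ≈ 1.24

d_o = 117 mm, d_i = 107 mm
I = π(d_o⁴ − d_i⁴)/64 = π(117⁴ − 107.0⁴)/64 = 2.764×10^6 mm⁴
I = 2.764×10^6 mm⁴ = 2.764×10^-6 m⁴
Effective length L_e = K·L = 0.7 × 7.18 = 5.026 m
P_cr = π²EI / L_e² = π² × 96.4×10⁹ × 2.764×10^-6 / 5.026² = 1.041×10^5 N
Factor of safety n = P_cr / P = 104.11 / 84.0 = 1.24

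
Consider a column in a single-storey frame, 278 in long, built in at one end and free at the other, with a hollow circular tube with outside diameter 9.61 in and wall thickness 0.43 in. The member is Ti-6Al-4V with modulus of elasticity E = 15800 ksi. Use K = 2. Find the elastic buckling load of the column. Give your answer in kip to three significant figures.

Inner diameter d_i = 9.61 − 2×0.43 = 8.750 in
I = π(d_o⁴ − d_i⁴)/64 = π(9.61⁴ − 8.750⁴)/64 = 130.9 in⁴
Effective length L_e = K·L = 2 × 278 = 556.0 in
P_cr = π²EI / L_e² = π² × 15800×10³ × 130.9 / 556.0² = 6.604×10^4 lb

P_cr ≈ 66.0 kip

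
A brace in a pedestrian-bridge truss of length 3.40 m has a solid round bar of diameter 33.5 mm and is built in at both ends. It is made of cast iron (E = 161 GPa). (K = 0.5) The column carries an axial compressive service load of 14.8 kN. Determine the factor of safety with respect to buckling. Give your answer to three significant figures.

n ≈ 2.30

I = πd⁴/64 = π×33.5⁴/64 = 6.182×10^4 mm⁴
I = 6.182×10^4 mm⁴ = 6.182×10^-8 m⁴
Effective length L_e = K·L = 0.5 × 3.40 = 1.700 m
P_cr = π²EI / L_e² = π² × 161×10⁹ × 6.182×10^-8 / 1.700² = 3.399×10^4 N
Factor of safety n = P_cr / P = 33.992 / 14.8 = 2.30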